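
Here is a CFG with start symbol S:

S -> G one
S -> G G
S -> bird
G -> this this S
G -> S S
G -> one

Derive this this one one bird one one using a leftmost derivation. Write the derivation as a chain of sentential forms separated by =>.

S => G one => this this S one => this this G G one => this this S S G one => this this G G S G one => this this one G S G one => this this one one S G one => this this one one bird G one => this this one one bird one one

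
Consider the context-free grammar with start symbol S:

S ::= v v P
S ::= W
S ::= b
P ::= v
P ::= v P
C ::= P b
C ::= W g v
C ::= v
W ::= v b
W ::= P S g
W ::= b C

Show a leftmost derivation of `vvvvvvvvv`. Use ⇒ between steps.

S ⇒ vvP   [S ::= v v P]
vvP ⇒ vvvP   [P ::= v P]
vvvP ⇒ vvvvP   [P ::= v P]
vvvvP ⇒ vvvvvP   [P ::= v P]
vvvvvP ⇒ vvvvvvP   [P ::= v P]
vvvvvvP ⇒ vvvvvvvP   [P ::= v P]
vvvvvvvP ⇒ vvvvvvvvP   [P ::= v P]
vvvvvvvvP ⇒ vvvvvvvvv   [P ::= v]

S⇒vvP⇒vvvP⇒vvvvP⇒vvvvvP⇒vvvvvvP⇒vvvvvvvP⇒vvvvvvvvP⇒vvvvvvvvv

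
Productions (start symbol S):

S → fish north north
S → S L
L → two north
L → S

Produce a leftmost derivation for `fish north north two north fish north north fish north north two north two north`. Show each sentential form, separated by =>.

S => S L   [S → S L]
S L => S L L   [S → S L]
S L L => fish north north L L   [S → fish north north]
fish north north L L => fish north north two north L   [L → two north]
fish north north two north L => fish north north two north S   [L → S]
fish north north two north S => fish north north two north S L   [S → S L]
fish north north two north S L => fish north north two north S L L   [S → S L]
fish north north two north S L L => fish north north two north fish north north L L   [S → fish north north]
fish north north two north fish north north L L => fish north north two north fish north north S L   [L → S]
fish north north two north fish north north S L => fish north north two north fish north north S L L   [S → S L]
fish north north two north fish north north S L L => fish north north two north fish north north fish north north L L   [S → fish north north]
fish north north two north fish north north fish north north L L => fish north north two north fish north north fish north north two north L   [L → two north]
fish north north two north fish north north fish north north two north L => fish north north two north fish north north fish north north two north two north   [L → two north]

S => S L => S L L => fish north north L L => fish north north two north L => fish north north two north S => fish north north two north S L => fish north north two north S L L => fish north north two north fish north north L L => fish north north two north fish north north S L => fish north north two north fish north north S L L => fish north north two north fish north north fish north north L L => fish north north two north fish north north fish north north two north L => fish north north two north fish north north fish north north two north two north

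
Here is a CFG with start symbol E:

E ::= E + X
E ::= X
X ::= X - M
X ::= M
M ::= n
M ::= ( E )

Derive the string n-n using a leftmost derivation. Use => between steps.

E => X   [E ::= X]
X => X-M   [X ::= X - M]
X-M => M-M   [X ::= M]
M-M => n-M   [M ::= n]
n-M => n-n   [M ::= n]

E => X => X-M => M-M => n-M => n-n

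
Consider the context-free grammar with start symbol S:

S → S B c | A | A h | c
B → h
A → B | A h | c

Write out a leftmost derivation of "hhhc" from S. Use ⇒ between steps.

S ⇒ SBc ⇒ AhBc ⇒ BhBc ⇒ hhBc ⇒ hhhc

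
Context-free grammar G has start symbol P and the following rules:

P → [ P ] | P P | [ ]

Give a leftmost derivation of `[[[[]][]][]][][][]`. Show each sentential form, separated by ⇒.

P ⇒ PP ⇒ PPP ⇒ PPPP ⇒ [P]PPP ⇒ [PP]PPP ⇒ [[P]P]PPP ⇒ [[PP]P]PPP ⇒ [[[P]P]P]PPP ⇒ [[[[]]P]P]PPP ⇒ [[[[]][]]P]PPP ⇒ [[[[]][]][]]PPP ⇒ [[[[]][]][]][]PP ⇒ [[[[]][]][]][][]P ⇒ [[[[]][]][]][][][]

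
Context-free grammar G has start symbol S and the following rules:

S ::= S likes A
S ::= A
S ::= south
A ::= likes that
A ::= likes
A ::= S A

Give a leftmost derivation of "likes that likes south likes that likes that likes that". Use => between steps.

S => A => S A => S likes A A => A likes A A => likes that likes A A => likes that likes S A A => likes that likes south A A => likes that likes south likes that A => likes that likes south likes that S A => likes that likes south likes that A A => likes that likes south likes that likes that A => likes that likes south likes that likes that likes that

S => A   [S ::= A]
A => S A   [A ::= S A]
S A => S likes A A   [S ::= S likes A]
S likes A A => A likes A A   [S ::= A]
A likes A A => likes that likes A A   [A ::= likes that]
likes that likes A A => likes that likes S A A   [A ::= S A]
likes that likes S A A => likes that likes south A A   [S ::= south]
likes that likes south A A => likes that likes south likes that A   [A ::= likes that]
likes that likes south likes that A => likes that likes south likes that S A   [A ::= S A]
likes that likes south likes that S A => likes that likes south likes that A A   [S ::= A]
likes that likes south likes that A A => likes that likes south likes that likes that A   [A ::= likes that]
likes that likes south likes that likes that A => likes that likes south likes that likes that likes that   [A ::= likes that]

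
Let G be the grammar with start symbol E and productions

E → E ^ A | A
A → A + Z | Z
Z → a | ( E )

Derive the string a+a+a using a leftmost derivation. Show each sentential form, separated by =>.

E => A => A+Z => A+Z+Z => Z+Z+Z => a+Z+Z => a+a+Z => a+a+a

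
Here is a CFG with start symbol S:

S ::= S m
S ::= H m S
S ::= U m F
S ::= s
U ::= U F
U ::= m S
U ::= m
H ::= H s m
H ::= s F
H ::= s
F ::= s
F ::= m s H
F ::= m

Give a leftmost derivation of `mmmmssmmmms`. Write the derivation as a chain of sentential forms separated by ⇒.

S⇒UmF⇒UFmF⇒UFFmF⇒mSFFmF⇒mUmFFFmF⇒mmmFFFmF⇒mmmmsHFFmF⇒mmmmssFFFmF⇒mmmmssmFFmF⇒mmmmssmmFmF⇒mmmmssmmmmF⇒mmmmssmmmms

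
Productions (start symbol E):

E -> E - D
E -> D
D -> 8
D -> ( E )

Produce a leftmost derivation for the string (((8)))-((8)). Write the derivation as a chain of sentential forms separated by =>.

E => E-D   [E -> E - D]
E-D => D-D   [E -> D]
D-D => (E)-D   [D -> ( E )]
(E)-D => (D)-D   [E -> D]
(D)-D => ((E))-D   [D -> ( E )]
((E))-D => ((D))-D   [E -> D]
((D))-D => (((E)))-D   [D -> ( E )]
(((E)))-D => (((D)))-D   [E -> D]
(((D)))-D => (((8)))-D   [D -> 8]
(((8)))-D => (((8)))-(E)   [D -> ( E )]
(((8)))-(E) => (((8)))-(D)   [E -> D]
(((8)))-(D) => (((8)))-((E))   [D -> ( E )]
(((8)))-((E)) => (((8)))-((D))   [E -> D]
(((8)))-((D)) => (((8)))-((8))   [D -> 8]

E => E-D => D-D => (E)-D => (D)-D => ((E))-D => ((D))-D => (((E)))-D => (((D)))-D => (((8)))-D => (((8)))-(E) => (((8)))-(D) => (((8)))-((E)) => (((8)))-((D)) => (((8)))-((8))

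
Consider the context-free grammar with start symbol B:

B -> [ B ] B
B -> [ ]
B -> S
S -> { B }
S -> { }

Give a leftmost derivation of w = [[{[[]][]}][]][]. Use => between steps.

B => [B]B   [B -> [ B ] B]
[B]B => [[B]B]B   [B -> [ B ] B]
[[B]B]B => [[S]B]B   [B -> S]
[[S]B]B => [[{B}]B]B   [S -> { B }]
[[{B}]B]B => [[{[B]B}]B]B   [B -> [ B ] B]
[[{[B]B}]B]B => [[{[[]]B}]B]B   [B -> [ ]]
[[{[[]]B}]B]B => [[{[[]][]}]B]B   [B -> [ ]]
[[{[[]][]}]B]B => [[{[[]][]}][]]B   [B -> [ ]]
[[{[[]][]}][]]B => [[{[[]][]}][]][]   [B -> [ ]]

B=>[B]B=>[[B]B]B=>[[S]B]B=>[[{B}]B]B=>[[{[B]B}]B]B=>[[{[[]]B}]B]B=>[[{[[]][]}]B]B=>[[{[[]][]}][]]B=>[[{[[]][]}][]][]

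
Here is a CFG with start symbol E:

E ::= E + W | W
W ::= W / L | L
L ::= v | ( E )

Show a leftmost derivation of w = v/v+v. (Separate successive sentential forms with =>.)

E => E+W => W+W => W/L+W => L/L+W => v/L+W => v/v+W => v/v+L => v/v+v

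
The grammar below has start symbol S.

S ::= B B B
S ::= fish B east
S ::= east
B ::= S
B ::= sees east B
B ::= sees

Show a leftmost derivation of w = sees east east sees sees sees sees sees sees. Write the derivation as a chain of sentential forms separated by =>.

S => B B B   [S ::= B B B]
B B B => S B B   [B ::= S]
S B B => B B B B B   [S ::= B B B]
B B B B B => S B B B B   [B ::= S]
S B B B B => B B B B B B B   [S ::= B B B]
B B B B B B B => sees east B B B B B B B   [B ::= sees east B]
sees east B B B B B B B => sees east S B B B B B B   [B ::= S]
sees east S B B B B B B => sees east east B B B B B B   [S ::= east]
sees east east B B B B B B => sees east east sees B B B B B   [B ::= sees]
sees east east sees B B B B B => sees east east sees sees B B B B   [B ::= sees]
sees east east sees sees B B B B => sees east east sees sees sees B B B   [B ::= sees]
sees east east sees sees sees B B B => sees east east sees sees sees sees B B   [B ::= sees]
sees east east sees sees sees sees B B => sees east east sees sees sees sees sees B   [B ::= sees]
sees east east sees sees sees sees sees B => sees east east sees sees sees sees sees sees   [B ::= sees]

S => B B B => S B B => B B B B B => S B B B B => B B B B B B B => sees east B B B B B B B => sees east S B B B B B B => sees east east B B B B B B => sees east east sees B B B B B => sees east east sees sees B B B B => sees east east sees sees sees B B B => sees east east sees sees sees sees B B => sees east east sees sees sees sees sees B => sees east east sees sees sees sees sees sees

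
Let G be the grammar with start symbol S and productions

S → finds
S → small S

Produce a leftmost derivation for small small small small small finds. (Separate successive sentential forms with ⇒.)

S ⇒ small S   [S → small S]
small S ⇒ small small S   [S → small S]
small small S ⇒ small small small S   [S → small S]
small small small S ⇒ small small small small S   [S → small S]
small small small small S ⇒ small small small small small S   [S → small S]
small small small small small S ⇒ small small small small small finds   [S → finds]

S ⇒ small S ⇒ small small S ⇒ small small small S ⇒ small small small small S ⇒ small small small small small S ⇒ small small small small small finds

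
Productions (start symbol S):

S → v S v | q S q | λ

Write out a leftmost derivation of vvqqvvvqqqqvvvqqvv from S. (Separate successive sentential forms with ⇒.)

S ⇒ vSv ⇒ vvSvv ⇒ vvqSqvv ⇒ vvqqSqqvv ⇒ vvqqvSvqqvv ⇒ vvqqvvSvvqqvv ⇒ vvqqvvvSvvvqqvv ⇒ vvqqvvvqSqvvvqqvv ⇒ vvqqvvvqqSqqvvvqqvv ⇒ vvqqvvvqqqqvvvqqvv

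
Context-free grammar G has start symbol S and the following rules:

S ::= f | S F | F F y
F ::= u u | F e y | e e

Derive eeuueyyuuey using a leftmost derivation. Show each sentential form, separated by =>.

S => SF => FFyF => eeFyF => eeFeyyF => eeuueyyF => eeuueyyFey => eeuueyyuuey

S => SF   [S ::= S F]
SF => FFyF   [S ::= F F y]
FFyF => eeFyF   [F ::= e e]
eeFyF => eeFeyyF   [F ::= F e y]
eeFeyyF => eeuueyyF   [F ::= u u]
eeuueyyF => eeuueyyFey   [F ::= F e y]
eeuueyyFey => eeuueyyuuey   [F ::= u u]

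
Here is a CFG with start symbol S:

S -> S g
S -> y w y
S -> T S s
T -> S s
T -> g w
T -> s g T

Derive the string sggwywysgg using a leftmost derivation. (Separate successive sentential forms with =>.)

S=>Sg=>Sgg=>TSsgg=>sgTSsgg=>sggwSsgg=>sggwywysgg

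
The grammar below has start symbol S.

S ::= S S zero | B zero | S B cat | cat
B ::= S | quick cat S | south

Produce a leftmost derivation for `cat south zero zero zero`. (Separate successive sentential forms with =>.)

S => B zero => S zero => S S zero zero => cat S zero zero => cat B zero zero zero => cat south zero zero zero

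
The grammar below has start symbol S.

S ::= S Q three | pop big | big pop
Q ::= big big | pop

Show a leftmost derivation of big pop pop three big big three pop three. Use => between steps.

S => S Q three => S Q three Q three => S Q three Q three Q three => big pop Q three Q three Q three => big pop pop three Q three Q three => big pop pop three big big three Q three => big pop pop three big big three pop three

S => S Q three   [S ::= S Q three]
S Q three => S Q three Q three   [S ::= S Q three]
S Q three Q three => S Q three Q three Q three   [S ::= S Q three]
S Q three Q three Q three => big pop Q three Q three Q three   [S ::= big pop]
big pop Q three Q three Q three => big pop pop three Q three Q three   [Q ::= pop]
big pop pop three Q three Q three => big pop pop three big big three Q three   [Q ::= big big]
big pop pop three big big three Q three => big pop pop three big big three pop three   [Q ::= pop]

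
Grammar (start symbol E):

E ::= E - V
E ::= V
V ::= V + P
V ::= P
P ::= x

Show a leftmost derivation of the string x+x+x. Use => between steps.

E => V => V+P => V+P+P => P+P+P => x+P+P => x+x+P => x+x+x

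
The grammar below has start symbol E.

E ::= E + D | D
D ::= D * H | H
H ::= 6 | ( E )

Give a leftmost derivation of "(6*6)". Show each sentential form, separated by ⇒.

E ⇒ D ⇒ H ⇒ (E) ⇒ (D) ⇒ (D*H) ⇒ (H*H) ⇒ (6*H) ⇒ (6*6)

E ⇒ D   [E ::= D]
D ⇒ H   [D ::= H]
H ⇒ (E)   [H ::= ( E )]
(E) ⇒ (D)   [E ::= D]
(D) ⇒ (D*H)   [D ::= D * H]
(D*H) ⇒ (H*H)   [D ::= H]
(H*H) ⇒ (6*H)   [H ::= 6]
(6*H) ⇒ (6*6)   [H ::= 6]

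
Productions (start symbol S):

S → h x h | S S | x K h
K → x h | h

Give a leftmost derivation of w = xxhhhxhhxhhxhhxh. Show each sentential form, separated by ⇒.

S⇒SS⇒xKhS⇒xxhhS⇒xxhhSS⇒xxhhSSS⇒xxhhSSSS⇒xxhhhxhSSS⇒xxhhhxhhxhSS⇒xxhhhxhhxhhxhS⇒xxhhhxhhxhhxhhxh

S ⇒ SS   [S → S S]
SS ⇒ xKhS   [S → x K h]
xKhS ⇒ xxhhS   [K → x h]
xxhhS ⇒ xxhhSS   [S → S S]
xxhhSS ⇒ xxhhSSS   [S → S S]
xxhhSSS ⇒ xxhhSSSS   [S → S S]
xxhhSSSS ⇒ xxhhhxhSSS   [S → h x h]
xxhhhxhSSS ⇒ xxhhhxhhxhSS   [S → h x h]
xxhhhxhhxhSS ⇒ xxhhhxhhxhhxhS   [S → h x h]
xxhhhxhhxhhxhS ⇒ xxhhhxhhxhhxhhxh   [S → h x h]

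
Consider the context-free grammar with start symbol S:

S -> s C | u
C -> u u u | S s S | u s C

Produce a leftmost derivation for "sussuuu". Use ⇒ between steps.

S ⇒ sC ⇒ sSsS ⇒ susS ⇒ sussC ⇒ sussuuu

S ⇒ sC   [S -> s C]
sC ⇒ sSsS   [C -> S s S]
sSsS ⇒ susS   [S -> u]
susS ⇒ sussC   [S -> s C]
sussC ⇒ sussuuu   [C -> u u u]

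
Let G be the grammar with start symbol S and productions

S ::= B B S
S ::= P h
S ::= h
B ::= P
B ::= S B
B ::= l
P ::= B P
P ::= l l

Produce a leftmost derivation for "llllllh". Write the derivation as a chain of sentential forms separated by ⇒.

S ⇒ Ph ⇒ BPh ⇒ lPh ⇒ lBPh ⇒ lPPh ⇒ lllPh ⇒ lllBPh ⇒ llllPh ⇒ llllllh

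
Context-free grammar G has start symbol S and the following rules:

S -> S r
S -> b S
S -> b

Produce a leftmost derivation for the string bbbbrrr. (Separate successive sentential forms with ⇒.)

S⇒Sr⇒bSr⇒bSrr⇒bbSrr⇒bbSrrr⇒bbbSrrr⇒bbbbrrr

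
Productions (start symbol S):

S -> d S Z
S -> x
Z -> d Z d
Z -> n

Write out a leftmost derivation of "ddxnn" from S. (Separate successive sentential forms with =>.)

S => dSZ => ddSZZ => ddxZZ => ddxnZ => ddxnn

S => dSZ   [S -> d S Z]
dSZ => ddSZZ   [S -> d S Z]
ddSZZ => ddxZZ   [S -> x]
ddxZZ => ddxnZ   [Z -> n]
ddxnZ => ddxnn   [Z -> n]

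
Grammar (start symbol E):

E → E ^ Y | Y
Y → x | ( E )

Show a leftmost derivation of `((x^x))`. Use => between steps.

E => Y   [E → Y]
Y => (E)   [Y → ( E )]
(E) => (Y)   [E → Y]
(Y) => ((E))   [Y → ( E )]
((E)) => ((E^Y))   [E → E ^ Y]
((E^Y)) => ((Y^Y))   [E → Y]
((Y^Y)) => ((x^Y))   [Y → x]
((x^Y)) => ((x^x))   [Y → x]

E => Y => (E) => (Y) => ((E)) => ((E^Y)) => ((Y^Y)) => ((x^Y)) => ((x^x))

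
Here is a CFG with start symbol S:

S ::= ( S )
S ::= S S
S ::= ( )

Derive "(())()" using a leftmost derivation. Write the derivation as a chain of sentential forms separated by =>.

S => SS => (S)S => (())S => (())()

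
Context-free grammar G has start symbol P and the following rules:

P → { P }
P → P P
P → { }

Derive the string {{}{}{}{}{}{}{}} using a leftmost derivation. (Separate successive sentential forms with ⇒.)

P ⇒ {P} ⇒ {PP} ⇒ {PPP} ⇒ {PPPP} ⇒ {PPPPP} ⇒ {PPPPPP} ⇒ {PPPPPPP} ⇒ {{}PPPPPP} ⇒ {{}{}PPPPP} ⇒ {{}{}{}PPPP} ⇒ {{}{}{}{}PPP} ⇒ {{}{}{}{}{}PP} ⇒ {{}{}{}{}{}{}P} ⇒ {{}{}{}{}{}{}{}}

P ⇒ {P}   [P → { P }]
{P} ⇒ {PP}   [P → P P]
{PP} ⇒ {PPP}   [P → P P]
{PPP} ⇒ {PPPP}   [P → P P]
{PPPP} ⇒ {PPPPP}   [P → P P]
{PPPPP} ⇒ {PPPPPP}   [P → P P]
{PPPPPP} ⇒ {PPPPPPP}   [P → P P]
{PPPPPPP} ⇒ {{}PPPPPP}   [P → { }]
{{}PPPPPP} ⇒ {{}{}PPPPP}   [P → { }]
{{}{}PPPPP} ⇒ {{}{}{}PPPP}   [P → { }]
{{}{}{}PPPP} ⇒ {{}{}{}{}PPP}   [P → { }]
{{}{}{}{}PPP} ⇒ {{}{}{}{}{}PP}   [P → { }]
{{}{}{}{}{}PP} ⇒ {{}{}{}{}{}{}P}   [P → { }]
{{}{}{}{}{}{}P} ⇒ {{}{}{}{}{}{}{}}   [P → { }]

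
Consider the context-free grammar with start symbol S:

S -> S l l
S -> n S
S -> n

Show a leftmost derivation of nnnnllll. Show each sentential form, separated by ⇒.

S ⇒ Sll   [S -> S l l]
Sll ⇒ nSll   [S -> n S]
nSll ⇒ nSllll   [S -> S l l]
nSllll ⇒ nnSllll   [S -> n S]
nnSllll ⇒ nnnSllll   [S -> n S]
nnnSllll ⇒ nnnnllll   [S -> n]

S⇒Sll⇒nSll⇒nSllll⇒nnSllll⇒nnnSllll⇒nnnnllll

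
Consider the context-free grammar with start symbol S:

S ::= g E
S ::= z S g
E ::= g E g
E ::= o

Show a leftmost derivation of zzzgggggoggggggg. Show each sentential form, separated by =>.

S => zSg   [S ::= z S g]
zSg => zzSgg   [S ::= z S g]
zzSgg => zzzSggg   [S ::= z S g]
zzzSggg => zzzgEggg   [S ::= g E]
zzzgEggg => zzzggEgggg   [E ::= g E g]
zzzggEgggg => zzzgggEggggg   [E ::= g E g]
zzzgggEggggg => zzzggggEgggggg   [E ::= g E g]
zzzggggEgggggg => zzzgggggEggggggg   [E ::= g E g]
zzzgggggEggggggg => zzzgggggoggggggg   [E ::= o]

S => zSg => zzSgg => zzzSggg => zzzgEggg => zzzggEgggg => zzzgggEggggg => zzzggggEgggggg => zzzgggggEggggggg => zzzgggggoggggggg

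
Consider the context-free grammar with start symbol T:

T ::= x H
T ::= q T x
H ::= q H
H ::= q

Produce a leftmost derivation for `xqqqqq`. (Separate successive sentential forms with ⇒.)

T ⇒ xH ⇒ xqH ⇒ xqqH ⇒ xqqqH ⇒ xqqqqH ⇒ xqqqqq

T ⇒ xH   [T ::= x H]
xH ⇒ xqH   [H ::= q H]
xqH ⇒ xqqH   [H ::= q H]
xqqH ⇒ xqqqH   [H ::= q H]
xqqqH ⇒ xqqqqH   [H ::= q H]
xqqqqH ⇒ xqqqqq   [H ::= q]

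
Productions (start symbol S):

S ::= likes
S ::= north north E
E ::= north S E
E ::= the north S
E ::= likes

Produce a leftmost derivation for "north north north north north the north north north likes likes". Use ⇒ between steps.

S ⇒ north north E ⇒ north north north S E ⇒ north north north north north E E ⇒ north north north north north the north S E ⇒ north north north north north the north north north E E ⇒ north north north north north the north north north likes E ⇒ north north north north north the north north north likes likes

S ⇒ north north E   [S ::= north north E]
north north E ⇒ north north north S E   [E ::= north S E]
north north north S E ⇒ north north north north north E E   [S ::= north north E]
north north north north north E E ⇒ north north north north north the north S E   [E ::= the north S]
north north north north north the north S E ⇒ north north north north north the north north north E E   [S ::= north north E]
north north north north north the north north north E E ⇒ north north north north north the north north north likes E   [E ::= likes]
north north north north north the north north north likes E ⇒ north north north north north the north north north likes likes   [E ::= likes]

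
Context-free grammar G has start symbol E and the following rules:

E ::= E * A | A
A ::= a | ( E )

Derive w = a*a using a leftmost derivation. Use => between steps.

E => E*A   [E ::= E * A]
E*A => A*A   [E ::= A]
A*A => a*A   [A ::= a]
a*A => a*a   [A ::= a]

E => E*A => A*A => a*A => a*a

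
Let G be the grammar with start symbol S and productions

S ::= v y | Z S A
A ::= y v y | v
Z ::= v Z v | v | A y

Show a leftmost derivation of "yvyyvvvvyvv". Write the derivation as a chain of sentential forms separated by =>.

S => ZSA   [S ::= Z S A]
ZSA => AySA   [Z ::= A y]
AySA => yvyySA   [A ::= y v y]
yvyySA => yvyyZSAA   [S ::= Z S A]
yvyyZSAA => yvyyvZvSAA   [Z ::= v Z v]
yvyyvZvSAA => yvyyvvvSAA   [Z ::= v]
yvyyvvvSAA => yvyyvvvvyAA   [S ::= v y]
yvyyvvvvyAA => yvyyvvvvyvA   [A ::= v]
yvyyvvvvyvA => yvyyvvvvyvv   [A ::= v]

S => ZSA => AySA => yvyySA => yvyyZSAA => yvyyvZvSAA => yvyyvvvSAA => yvyyvvvvyAA => yvyyvvvvyvA => yvyyvvvvyvv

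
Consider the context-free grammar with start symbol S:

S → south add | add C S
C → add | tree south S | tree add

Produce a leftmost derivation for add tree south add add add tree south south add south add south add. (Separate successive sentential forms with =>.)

S => add C S => add tree south S S => add tree south add C S S => add tree south add add S S => add tree south add add add C S S => add tree south add add add tree south S S S => add tree south add add add tree south south add S S => add tree south add add add tree south south add south add S => add tree south add add add tree south south add south add south add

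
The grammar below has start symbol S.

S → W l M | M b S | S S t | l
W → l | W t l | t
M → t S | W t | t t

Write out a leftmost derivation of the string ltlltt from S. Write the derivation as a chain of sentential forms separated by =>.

S=>WlM=>WtllM=>ltllM=>ltlltt

S => WlM   [S → W l M]
WlM => WtllM   [W → W t l]
WtllM => ltllM   [W → l]
ltllM => ltlltt   [M → t t]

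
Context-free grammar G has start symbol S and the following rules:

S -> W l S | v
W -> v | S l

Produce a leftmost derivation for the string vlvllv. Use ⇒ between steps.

S ⇒ WlS   [S -> W l S]
WlS ⇒ SllS   [W -> S l]
SllS ⇒ WlSllS   [S -> W l S]
WlSllS ⇒ vlSllS   [W -> v]
vlSllS ⇒ vlvllS   [S -> v]
vlvllS ⇒ vlvllv   [S -> v]

S⇒WlS⇒SllS⇒WlSllS⇒vlSllS⇒vlvllS⇒vlvllv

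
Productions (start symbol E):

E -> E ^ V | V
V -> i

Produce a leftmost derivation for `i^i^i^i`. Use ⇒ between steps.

E ⇒ E^V   [E -> E ^ V]
E^V ⇒ E^V^V   [E -> E ^ V]
E^V^V ⇒ E^V^V^V   [E -> E ^ V]
E^V^V^V ⇒ V^V^V^V   [E -> V]
V^V^V^V ⇒ i^V^V^V   [V -> i]
i^V^V^V ⇒ i^i^V^V   [V -> i]
i^i^V^V ⇒ i^i^i^V   [V -> i]
i^i^i^V ⇒ i^i^i^i   [V -> i]

E⇒E^V⇒E^V^V⇒E^V^V^V⇒V^V^V^V⇒i^V^V^V⇒i^i^V^V⇒i^i^i^V⇒i^i^i^i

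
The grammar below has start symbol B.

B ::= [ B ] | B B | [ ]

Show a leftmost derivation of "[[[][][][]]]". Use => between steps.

B=>[B]=>[[B]]=>[[BB]]=>[[BBB]]=>[[BBBB]]=>[[[]BBB]]=>[[[][]BB]]=>[[[][][]B]]=>[[[][][][]]]

B => [B]   [B ::= [ B ]]
[B] => [[B]]   [B ::= [ B ]]
[[B]] => [[BB]]   [B ::= B B]
[[BB]] => [[BBB]]   [B ::= B B]
[[BBB]] => [[BBBB]]   [B ::= B B]
[[BBBB]] => [[[]BBB]]   [B ::= [ ]]
[[[]BBB]] => [[[][]BB]]   [B ::= [ ]]
[[[][]BB]] => [[[][][]B]]   [B ::= [ ]]
[[[][][]B]] => [[[][][][]]]   [B ::= [ ]]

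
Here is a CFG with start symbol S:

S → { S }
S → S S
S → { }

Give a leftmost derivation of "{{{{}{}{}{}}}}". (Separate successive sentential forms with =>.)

S => {S} => {{S}} => {{{S}}} => {{{SS}}} => {{{SSS}}} => {{{{}SS}}} => {{{{}{}S}}} => {{{{}{}SS}}} => {{{{}{}{}S}}} => {{{{}{}{}{}}}}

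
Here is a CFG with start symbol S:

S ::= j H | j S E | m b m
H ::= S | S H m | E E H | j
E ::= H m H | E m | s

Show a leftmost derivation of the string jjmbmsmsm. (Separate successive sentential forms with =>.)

S => jSE   [S ::= j S E]
jSE => jjSEE   [S ::= j S E]
jjSEE => jjmbmEE   [S ::= m b m]
jjmbmEE => jjmbmEmE   [E ::= E m]
jjmbmEmE => jjmbmsmE   [E ::= s]
jjmbmsmE => jjmbmsmEm   [E ::= E m]
jjmbmsmEm => jjmbmsmsm   [E ::= s]

S=>jSE=>jjSEE=>jjmbmEE=>jjmbmEmE=>jjmbmsmE=>jjmbmsmEm=>jjmbmsmsm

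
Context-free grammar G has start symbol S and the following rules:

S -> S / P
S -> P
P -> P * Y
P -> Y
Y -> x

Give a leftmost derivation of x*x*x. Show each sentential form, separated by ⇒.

S ⇒ P   [S -> P]
P ⇒ P*Y   [P -> P * Y]
P*Y ⇒ P*Y*Y   [P -> P * Y]
P*Y*Y ⇒ Y*Y*Y   [P -> Y]
Y*Y*Y ⇒ x*Y*Y   [Y -> x]
x*Y*Y ⇒ x*x*Y   [Y -> x]
x*x*Y ⇒ x*x*x   [Y -> x]

S⇒P⇒P*Y⇒P*Y*Y⇒Y*Y*Y⇒x*Y*Y⇒x*x*Y⇒x*x*x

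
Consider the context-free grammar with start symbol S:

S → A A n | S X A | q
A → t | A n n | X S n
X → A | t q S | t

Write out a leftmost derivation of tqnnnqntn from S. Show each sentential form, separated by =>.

S => AAn => XSnAn => ASnAn => AnnSnAn => XSnnnSnAn => tSnnnSnAn => tqnnnSnAn => tqnnnqnAn => tqnnnqntn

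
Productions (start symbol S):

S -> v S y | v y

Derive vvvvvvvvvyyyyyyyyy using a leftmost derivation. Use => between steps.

S => vSy   [S -> v S y]
vSy => vvSyy   [S -> v S y]
vvSyy => vvvSyyy   [S -> v S y]
vvvSyyy => vvvvSyyyy   [S -> v S y]
vvvvSyyyy => vvvvvSyyyyy   [S -> v S y]
vvvvvSyyyyy => vvvvvvSyyyyyy   [S -> v S y]
vvvvvvSyyyyyy => vvvvvvvSyyyyyyy   [S -> v S y]
vvvvvvvSyyyyyyy => vvvvvvvvSyyyyyyyy   [S -> v S y]
vvvvvvvvSyyyyyyyy => vvvvvvvvvyyyyyyyyy   [S -> v y]

S => vSy => vvSyy => vvvSyyy => vvvvSyyyy => vvvvvSyyyyy => vvvvvvSyyyyyy => vvvvvvvSyyyyyyy => vvvvvvvvSyyyyyyyy => vvvvvvvvvyyyyyyyyy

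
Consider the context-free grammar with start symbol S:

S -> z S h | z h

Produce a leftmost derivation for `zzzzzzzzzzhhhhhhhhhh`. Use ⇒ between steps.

S ⇒ zSh   [S -> z S h]
zSh ⇒ zzShh   [S -> z S h]
zzShh ⇒ zzzShhh   [S -> z S h]
zzzShhh ⇒ zzzzShhhh   [S -> z S h]
zzzzShhhh ⇒ zzzzzShhhhh   [S -> z S h]
zzzzzShhhhh ⇒ zzzzzzShhhhhh   [S -> z S h]
zzzzzzShhhhhh ⇒ zzzzzzzShhhhhhh   [S -> z S h]
zzzzzzzShhhhhhh ⇒ zzzzzzzzShhhhhhhh   [S -> z S h]
zzzzzzzzShhhhhhhh ⇒ zzzzzzzzzShhhhhhhhh   [S -> z S h]
zzzzzzzzzShhhhhhhhh ⇒ zzzzzzzzzzhhhhhhhhhh   [S -> z h]

S ⇒ zSh ⇒ zzShh ⇒ zzzShhh ⇒ zzzzShhhh ⇒ zzzzzShhhhh ⇒ zzzzzzShhhhhh ⇒ zzzzzzzShhhhhhh ⇒ zzzzzzzzShhhhhhhh ⇒ zzzzzzzzzShhhhhhhhh ⇒ zzzzzzzzzzhhhhhhhhhh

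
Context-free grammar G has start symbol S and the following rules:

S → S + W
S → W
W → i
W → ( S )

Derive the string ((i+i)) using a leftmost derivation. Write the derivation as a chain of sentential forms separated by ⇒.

S ⇒ W ⇒ (S) ⇒ (W) ⇒ ((S)) ⇒ ((S+W)) ⇒ ((W+W)) ⇒ ((i+W)) ⇒ ((i+i))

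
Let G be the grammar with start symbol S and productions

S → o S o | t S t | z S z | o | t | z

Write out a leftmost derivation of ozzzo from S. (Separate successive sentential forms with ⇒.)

S ⇒ oSo ⇒ ozSzo ⇒ ozzzo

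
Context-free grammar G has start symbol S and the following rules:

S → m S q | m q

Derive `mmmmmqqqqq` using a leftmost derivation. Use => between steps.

S=>mSq=>mmSqq=>mmmSqqq=>mmmmSqqqq=>mmmmmqqqqq

S => mSq   [S → m S q]
mSq => mmSqq   [S → m S q]
mmSqq => mmmSqqq   [S → m S q]
mmmSqqq => mmmmSqqqq   [S → m S q]
mmmmSqqqq => mmmmmqqqqq   [S → m q]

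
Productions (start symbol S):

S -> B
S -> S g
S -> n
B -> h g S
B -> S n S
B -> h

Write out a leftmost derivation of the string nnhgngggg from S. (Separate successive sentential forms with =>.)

S => Sg => Bg => SnSg => nnSg => nnSgg => nnBgg => nnhgSgg => nnhgSggg => nnhgSgggg => nnhgngggg

S => Sg   [S -> S g]
Sg => Bg   [S -> B]
Bg => SnSg   [B -> S n S]
SnSg => nnSg   [S -> n]
nnSg => nnSgg   [S -> S g]
nnSgg => nnBgg   [S -> B]
nnBgg => nnhgSgg   [B -> h g S]
nnhgSgg => nnhgSggg   [S -> S g]
nnhgSggg => nnhgSgggg   [S -> S g]
nnhgSgggg => nnhgngggg   [S -> n]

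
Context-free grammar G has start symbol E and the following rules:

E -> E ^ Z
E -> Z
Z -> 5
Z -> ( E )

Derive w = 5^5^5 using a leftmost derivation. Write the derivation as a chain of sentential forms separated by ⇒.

E⇒E^Z⇒E^Z^Z⇒Z^Z^Z⇒5^Z^Z⇒5^5^Z⇒5^5^5

E ⇒ E^Z   [E -> E ^ Z]
E^Z ⇒ E^Z^Z   [E -> E ^ Z]
E^Z^Z ⇒ Z^Z^Z   [E -> Z]
Z^Z^Z ⇒ 5^Z^Z   [Z -> 5]
5^Z^Z ⇒ 5^5^Z   [Z -> 5]
5^5^Z ⇒ 5^5^5   [Z -> 5]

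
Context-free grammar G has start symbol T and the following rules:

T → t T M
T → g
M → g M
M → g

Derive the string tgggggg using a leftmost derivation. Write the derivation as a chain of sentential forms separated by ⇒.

T ⇒ tTM   [T → t T M]
tTM ⇒ tgM   [T → g]
tgM ⇒ tggM   [M → g M]
tggM ⇒ tgggM   [M → g M]
tgggM ⇒ tggggM   [M → g M]
tggggM ⇒ tgggggM   [M → g M]
tgggggM ⇒ tgggggg   [M → g]

T ⇒ tTM ⇒ tgM ⇒ tggM ⇒ tgggM ⇒ tggggM ⇒ tgggggM ⇒ tgggggg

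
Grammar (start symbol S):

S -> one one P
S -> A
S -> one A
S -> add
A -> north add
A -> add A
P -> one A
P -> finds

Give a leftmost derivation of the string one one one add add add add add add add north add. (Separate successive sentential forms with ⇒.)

S ⇒ one one P   [S -> one one P]
one one P ⇒ one one one A   [P -> one A]
one one one A ⇒ one one one add A   [A -> add A]
one one one add A ⇒ one one one add add A   [A -> add A]
one one one add add A ⇒ one one one add add add A   [A -> add A]
one one one add add add A ⇒ one one one add add add add A   [A -> add A]
one one one add add add add A ⇒ one one one add add add add add A   [A -> add A]
one one one add add add add add A ⇒ one one one add add add add add add A   [A -> add A]
one one one add add add add add add A ⇒ one one one add add add add add add add A   [A -> add A]
one one one add add add add add add add A ⇒ one one one add add add add add add add north add   [A -> north add]

S ⇒ one one P ⇒ one one one A ⇒ one one one add A ⇒ one one one add add A ⇒ one one one add add add A ⇒ one one one add add add add A ⇒ one one one add add add add add A ⇒ one one one add add add add add add A ⇒ one one one add add add add add add add A ⇒ one one one add add add add add add add north add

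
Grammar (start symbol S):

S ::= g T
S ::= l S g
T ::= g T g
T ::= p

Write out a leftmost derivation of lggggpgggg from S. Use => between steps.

S => lSg => lgTg => lggTgg => lgggTggg => lggggTgggg => lggggpgggg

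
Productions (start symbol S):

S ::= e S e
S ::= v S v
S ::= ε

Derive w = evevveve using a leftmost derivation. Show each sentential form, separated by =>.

S => eSe => evSve => eveSeve => evevSveve => evevveve

S => eSe   [S ::= e S e]
eSe => evSve   [S ::= v S v]
evSve => eveSeve   [S ::= e S e]
eveSeve => evevSveve   [S ::= v S v]
evevSveve => evevveve   [S ::= ε]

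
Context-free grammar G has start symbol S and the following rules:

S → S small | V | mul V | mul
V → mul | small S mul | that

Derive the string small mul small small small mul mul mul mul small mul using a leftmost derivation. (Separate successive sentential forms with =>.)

S => V   [S → V]
V => small S mul   [V → small S mul]
small S mul => small S small mul   [S → S small]
small S small mul => small mul V small mul   [S → mul V]
small mul V small mul => small mul small S mul small mul   [V → small S mul]
small mul small S mul small mul => small mul small V mul small mul   [S → V]
small mul small V mul small mul => small mul small small S mul mul small mul   [V → small S mul]
small mul small small S mul mul small mul => small mul small small V mul mul small mul   [S → V]
small mul small small V mul mul small mul => small mul small small small S mul mul mul small mul   [V → small S mul]
small mul small small small S mul mul mul small mul => small mul small small small V mul mul mul small mul   [S → V]
small mul small small small V mul mul mul small mul => small mul small small small mul mul mul mul small mul   [V → mul]

S => V => small S mul => small S small mul => small mul V small mul => small mul small S mul small mul => small mul small V mul small mul => small mul small small S mul mul small mul => small mul small small V mul mul small mul => small mul small small small S mul mul mul small mul => small mul small small small V mul mul mul small mul => small mul small small small mul mul mul mul small mul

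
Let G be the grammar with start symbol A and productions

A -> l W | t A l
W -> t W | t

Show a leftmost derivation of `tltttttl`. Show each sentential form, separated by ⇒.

A ⇒ tAl ⇒ tlWl ⇒ tltWl ⇒ tlttWl ⇒ tltttWl ⇒ tlttttWl ⇒ tltttttl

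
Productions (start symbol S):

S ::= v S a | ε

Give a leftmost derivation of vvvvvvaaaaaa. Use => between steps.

S => vSa => vvSaa => vvvSaaa => vvvvSaaaa => vvvvvSaaaaa => vvvvvvSaaaaaa => vvvvvvaaaaaa

S => vSa   [S ::= v S a]
vSa => vvSaa   [S ::= v S a]
vvSaa => vvvSaaa   [S ::= v S a]
vvvSaaa => vvvvSaaaa   [S ::= v S a]
vvvvSaaaa => vvvvvSaaaaa   [S ::= v S a]
vvvvvSaaaaa => vvvvvvSaaaaaa   [S ::= v S a]
vvvvvvSaaaaaa => vvvvvvaaaaaa   [S ::= ε]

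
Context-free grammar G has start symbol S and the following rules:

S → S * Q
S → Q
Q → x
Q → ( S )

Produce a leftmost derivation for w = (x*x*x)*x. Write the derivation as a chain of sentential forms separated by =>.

S => S*Q => Q*Q => (S)*Q => (S*Q)*Q => (S*Q*Q)*Q => (Q*Q*Q)*Q => (x*Q*Q)*Q => (x*x*Q)*Q => (x*x*x)*Q => (x*x*x)*x

S => S*Q   [S → S * Q]
S*Q => Q*Q   [S → Q]
Q*Q => (S)*Q   [Q → ( S )]
(S)*Q => (S*Q)*Q   [S → S * Q]
(S*Q)*Q => (S*Q*Q)*Q   [S → S * Q]
(S*Q*Q)*Q => (Q*Q*Q)*Q   [S → Q]
(Q*Q*Q)*Q => (x*Q*Q)*Q   [Q → x]
(x*Q*Q)*Q => (x*x*Q)*Q   [Q → x]
(x*x*Q)*Q => (x*x*x)*Q   [Q → x]
(x*x*x)*Q => (x*x*x)*x   [Q → x]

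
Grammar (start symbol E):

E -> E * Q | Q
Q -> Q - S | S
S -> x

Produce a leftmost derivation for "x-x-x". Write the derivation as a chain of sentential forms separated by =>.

E => Q => Q-S => Q-S-S => S-S-S => x-S-S => x-x-S => x-x-x

E => Q   [E -> Q]
Q => Q-S   [Q -> Q - S]
Q-S => Q-S-S   [Q -> Q - S]
Q-S-S => S-S-S   [Q -> S]
S-S-S => x-S-S   [S -> x]
x-S-S => x-x-S   [S -> x]
x-x-S => x-x-x   [S -> x]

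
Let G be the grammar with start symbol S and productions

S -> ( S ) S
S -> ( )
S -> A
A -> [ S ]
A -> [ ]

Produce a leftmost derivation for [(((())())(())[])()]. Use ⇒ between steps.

S ⇒ A   [S -> A]
A ⇒ [S]   [A -> [ S ]]
[S] ⇒ [(S)S]   [S -> ( S ) S]
[(S)S] ⇒ [((S)S)S]   [S -> ( S ) S]
[((S)S)S] ⇒ [(((S)S)S)S]   [S -> ( S ) S]
[(((S)S)S)S] ⇒ [(((())S)S)S]   [S -> ( )]
[(((())S)S)S] ⇒ [(((())())S)S]   [S -> ( )]
[(((())())S)S] ⇒ [(((())())(S)S)S]   [S -> ( S ) S]
[(((())())(S)S)S] ⇒ [(((())())(())S)S]   [S -> ( )]
[(((())())(())S)S] ⇒ [(((())())(())A)S]   [S -> A]
[(((())())(())A)S] ⇒ [(((())())(())[])S]   [A -> [ ]]
[(((())())(())[])S] ⇒ [(((())())(())[])()]   [S -> ( )]

S⇒A⇒[S]⇒[(S)S]⇒[((S)S)S]⇒[(((S)S)S)S]⇒[(((())S)S)S]⇒[(((())())S)S]⇒[(((())())(S)S)S]⇒[(((())())(())S)S]⇒[(((())())(())A)S]⇒[(((())())(())[])S]⇒[(((())())(())[])()]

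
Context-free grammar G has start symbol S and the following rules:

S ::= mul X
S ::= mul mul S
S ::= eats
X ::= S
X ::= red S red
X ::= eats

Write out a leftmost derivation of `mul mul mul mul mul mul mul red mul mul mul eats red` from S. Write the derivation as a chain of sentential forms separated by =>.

S => mul mul S   [S ::= mul mul S]
mul mul S => mul mul mul mul S   [S ::= mul mul S]
mul mul mul mul S => mul mul mul mul mul mul S   [S ::= mul mul S]
mul mul mul mul mul mul S => mul mul mul mul mul mul mul X   [S ::= mul X]
mul mul mul mul mul mul mul X => mul mul mul mul mul mul mul red S red   [X ::= red S red]
mul mul mul mul mul mul mul red S red => mul mul mul mul mul mul mul red mul mul S red   [S ::= mul mul S]
mul mul mul mul mul mul mul red mul mul S red => mul mul mul mul mul mul mul red mul mul mul X red   [S ::= mul X]
mul mul mul mul mul mul mul red mul mul mul X red => mul mul mul mul mul mul mul red mul mul mul eats red   [X ::= eats]

S => mul mul S => mul mul mul mul S => mul mul mul mul mul mul S => mul mul mul mul mul mul mul X => mul mul mul mul mul mul mul red S red => mul mul mul mul mul mul mul red mul mul S red => mul mul mul mul mul mul mul red mul mul mul X red => mul mul mul mul mul mul mul red mul mul mul eats red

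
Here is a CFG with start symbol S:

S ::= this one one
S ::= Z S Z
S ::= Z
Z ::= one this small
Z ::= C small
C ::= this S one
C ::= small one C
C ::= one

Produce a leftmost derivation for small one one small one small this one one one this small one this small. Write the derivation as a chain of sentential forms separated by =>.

S => Z S Z => C small S Z => small one C small S Z => small one one small S Z => small one one small Z S Z Z => small one one small C small S Z Z => small one one small one small S Z Z => small one one small one small this one one Z Z => small one one small one small this one one one this small Z => small one one small one small this one one one this small one this small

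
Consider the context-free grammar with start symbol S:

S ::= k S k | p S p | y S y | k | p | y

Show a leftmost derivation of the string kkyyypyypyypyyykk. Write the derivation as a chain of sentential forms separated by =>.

S => kSk => kkSkk => kkySykk => kkyySyykk => kkyyySyyykk => kkyyypSpyyykk => kkyyypySypyyykk => kkyyypyySyypyyykk => kkyyypyypyypyyykk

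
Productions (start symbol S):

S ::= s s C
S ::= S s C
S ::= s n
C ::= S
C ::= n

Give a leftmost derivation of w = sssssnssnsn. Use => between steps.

S => SsC => SsCsC => ssCsCsC => ssSsCsC => ssssCsCsC => ssssSsCsC => sssssnsCsC => sssssnsSsC => sssssnssnsC => sssssnssnsn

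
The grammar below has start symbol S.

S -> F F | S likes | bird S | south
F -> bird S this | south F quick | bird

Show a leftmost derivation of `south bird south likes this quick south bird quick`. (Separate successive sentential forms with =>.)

S => F F => south F quick F => south bird S this quick F => south bird S likes this quick F => south bird south likes this quick F => south bird south likes this quick south F quick => south bird south likes this quick south bird quick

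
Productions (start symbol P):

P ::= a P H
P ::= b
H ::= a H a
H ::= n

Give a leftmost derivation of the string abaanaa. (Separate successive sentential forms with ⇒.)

P ⇒ aPH ⇒ abH ⇒ abaHa ⇒ abaaHaa ⇒ abaanaa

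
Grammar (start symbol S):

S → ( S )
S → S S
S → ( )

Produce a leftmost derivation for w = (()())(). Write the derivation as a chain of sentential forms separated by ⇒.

S⇒SS⇒(S)S⇒(SS)S⇒(()S)S⇒(()())S⇒(()())()

S ⇒ SS   [S → S S]
SS ⇒ (S)S   [S → ( S )]
(S)S ⇒ (SS)S   [S → S S]
(SS)S ⇒ (()S)S   [S → ( )]
(()S)S ⇒ (()())S   [S → ( )]
(()())S ⇒ (()())()   [S → ( )]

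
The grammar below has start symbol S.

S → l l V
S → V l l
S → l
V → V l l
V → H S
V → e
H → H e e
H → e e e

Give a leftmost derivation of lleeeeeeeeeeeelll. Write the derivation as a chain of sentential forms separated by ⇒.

S⇒llV⇒llHS⇒llHeeS⇒lleeeeeS⇒lleeeeeVll⇒lleeeeeHSll⇒lleeeeeHeeSll⇒lleeeeeHeeeeSll⇒lleeeeeeeeeeeeSll⇒lleeeeeeeeeeeelll

S ⇒ llV   [S → l l V]
llV ⇒ llHS   [V → H S]
llHS ⇒ llHeeS   [H → H e e]
llHeeS ⇒ lleeeeeS   [H → e e e]
lleeeeeS ⇒ lleeeeeVll   [S → V l l]
lleeeeeVll ⇒ lleeeeeHSll   [V → H S]
lleeeeeHSll ⇒ lleeeeeHeeSll   [H → H e e]
lleeeeeHeeSll ⇒ lleeeeeHeeeeSll   [H → H e e]
lleeeeeHeeeeSll ⇒ lleeeeeeeeeeeeSll   [H → e e e]
lleeeeeeeeeeeeSll ⇒ lleeeeeeeeeeeelll   [S → l]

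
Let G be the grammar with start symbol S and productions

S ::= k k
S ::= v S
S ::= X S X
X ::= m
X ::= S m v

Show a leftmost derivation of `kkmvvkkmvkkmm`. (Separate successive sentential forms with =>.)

S => XSX => SmvSX => kkmvSX => kkmvvSX => kkmvvXSXX => kkmvvSmvSXX => kkmvvkkmvSXX => kkmvvkkmvkkXX => kkmvvkkmvkkmX => kkmvvkkmvkkmm

S => XSX   [S ::= X S X]
XSX => SmvSX   [X ::= S m v]
SmvSX => kkmvSX   [S ::= k k]
kkmvSX => kkmvvSX   [S ::= v S]
kkmvvSX => kkmvvXSXX   [S ::= X S X]
kkmvvXSXX => kkmvvSmvSXX   [X ::= S m v]
kkmvvSmvSXX => kkmvvkkmvSXX   [S ::= k k]
kkmvvkkmvSXX => kkmvvkkmvkkXX   [S ::= k k]
kkmvvkkmvkkXX => kkmvvkkmvkkmX   [X ::= m]
kkmvvkkmvkkmX => kkmvvkkmvkkmm   [X ::= m]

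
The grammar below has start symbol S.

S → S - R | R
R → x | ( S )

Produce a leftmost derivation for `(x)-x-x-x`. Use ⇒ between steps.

S ⇒ S-R ⇒ S-R-R ⇒ S-R-R-R ⇒ R-R-R-R ⇒ (S)-R-R-R ⇒ (R)-R-R-R ⇒ (x)-R-R-R ⇒ (x)-x-R-R ⇒ (x)-x-x-R ⇒ (x)-x-x-x

S ⇒ S-R   [S → S - R]
S-R ⇒ S-R-R   [S → S - R]
S-R-R ⇒ S-R-R-R   [S → S - R]
S-R-R-R ⇒ R-R-R-R   [S → R]
R-R-R-R ⇒ (S)-R-R-R   [R → ( S )]
(S)-R-R-R ⇒ (R)-R-R-R   [S → R]
(R)-R-R-R ⇒ (x)-R-R-R   [R → x]
(x)-R-R-R ⇒ (x)-x-R-R   [R → x]
(x)-x-R-R ⇒ (x)-x-x-R   [R → x]
(x)-x-x-R ⇒ (x)-x-x-x   [R → x]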